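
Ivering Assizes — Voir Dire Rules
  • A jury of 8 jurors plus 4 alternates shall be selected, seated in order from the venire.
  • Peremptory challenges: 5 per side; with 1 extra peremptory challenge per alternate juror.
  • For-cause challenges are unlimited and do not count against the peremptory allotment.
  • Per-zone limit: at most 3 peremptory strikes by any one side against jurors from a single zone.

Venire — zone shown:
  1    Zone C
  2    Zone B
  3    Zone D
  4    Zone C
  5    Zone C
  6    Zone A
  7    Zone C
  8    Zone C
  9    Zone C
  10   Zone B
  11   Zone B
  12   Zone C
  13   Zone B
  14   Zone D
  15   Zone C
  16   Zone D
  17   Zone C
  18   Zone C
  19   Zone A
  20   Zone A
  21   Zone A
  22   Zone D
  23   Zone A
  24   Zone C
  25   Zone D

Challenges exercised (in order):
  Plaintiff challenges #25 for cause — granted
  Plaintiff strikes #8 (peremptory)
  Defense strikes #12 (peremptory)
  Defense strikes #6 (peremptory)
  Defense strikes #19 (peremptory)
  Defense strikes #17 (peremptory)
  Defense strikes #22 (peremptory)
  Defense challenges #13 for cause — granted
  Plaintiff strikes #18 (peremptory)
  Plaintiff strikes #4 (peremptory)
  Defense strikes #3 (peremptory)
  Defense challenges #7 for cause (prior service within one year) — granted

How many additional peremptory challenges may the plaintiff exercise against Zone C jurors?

Plaintiff peremptories so far: #8, #18, #4 — 3 of 9 used, 6 left overall.
Against Zone C: #8, #18, #4 — 3 used; per-zone cap 3 leaves 0.
Binding limit: min(6, 0) = 0.

0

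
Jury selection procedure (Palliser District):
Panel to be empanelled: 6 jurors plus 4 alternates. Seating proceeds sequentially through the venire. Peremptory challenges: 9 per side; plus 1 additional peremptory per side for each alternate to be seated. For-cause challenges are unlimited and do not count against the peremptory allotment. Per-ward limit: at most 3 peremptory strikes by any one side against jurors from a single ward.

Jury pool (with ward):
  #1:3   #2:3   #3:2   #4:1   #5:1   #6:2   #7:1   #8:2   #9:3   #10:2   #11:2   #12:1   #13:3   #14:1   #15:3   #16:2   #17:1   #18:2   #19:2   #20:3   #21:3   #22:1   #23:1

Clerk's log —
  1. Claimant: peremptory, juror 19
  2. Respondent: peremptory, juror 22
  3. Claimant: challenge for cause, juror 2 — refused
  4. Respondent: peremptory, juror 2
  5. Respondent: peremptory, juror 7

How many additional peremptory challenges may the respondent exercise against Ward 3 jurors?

2

Respondent peremptories so far: #22, #2, #7 — 3 of 13 used, 10 left overall.
Against Ward 3: #2 — 1 used; per-ward cap 3 leaves 2.
Binding limit: min(10, 2) = 2.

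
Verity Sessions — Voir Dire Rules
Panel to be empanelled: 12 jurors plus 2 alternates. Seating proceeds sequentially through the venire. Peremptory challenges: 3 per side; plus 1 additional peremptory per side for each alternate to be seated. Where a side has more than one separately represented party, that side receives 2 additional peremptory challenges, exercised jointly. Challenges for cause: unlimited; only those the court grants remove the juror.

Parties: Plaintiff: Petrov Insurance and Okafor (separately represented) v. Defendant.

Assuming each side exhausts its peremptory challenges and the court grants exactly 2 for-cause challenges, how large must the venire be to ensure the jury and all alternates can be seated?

Seats to fill: 12 + 2 alternates = 14.
Peremptories — Plaintiff: 3 + 1×2 + 2 = 7; Defendant: 3 + 1×2 = 5; total 12.
For-cause removals: 2.
Minimum venire: 14 + 12 + 2 = 28.

28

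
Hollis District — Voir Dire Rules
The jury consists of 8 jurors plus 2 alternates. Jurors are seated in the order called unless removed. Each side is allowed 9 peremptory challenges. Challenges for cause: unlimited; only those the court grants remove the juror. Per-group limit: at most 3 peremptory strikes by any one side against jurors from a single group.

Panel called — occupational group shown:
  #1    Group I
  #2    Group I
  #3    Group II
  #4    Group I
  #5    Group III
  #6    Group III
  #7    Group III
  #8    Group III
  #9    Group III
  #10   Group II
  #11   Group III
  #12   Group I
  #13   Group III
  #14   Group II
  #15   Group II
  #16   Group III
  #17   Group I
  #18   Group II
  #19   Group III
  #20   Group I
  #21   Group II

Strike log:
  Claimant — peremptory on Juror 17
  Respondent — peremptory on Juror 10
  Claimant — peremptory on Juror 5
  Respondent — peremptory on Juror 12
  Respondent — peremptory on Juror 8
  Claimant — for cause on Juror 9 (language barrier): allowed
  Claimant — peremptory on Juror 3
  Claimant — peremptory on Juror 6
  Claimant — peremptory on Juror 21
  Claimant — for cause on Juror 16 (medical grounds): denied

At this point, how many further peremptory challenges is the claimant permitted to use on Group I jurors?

2

Claimant peremptories so far: #17, #5, #3, #6, #21 — 5 of 9 used, 4 left overall.
Against Group I: #17 — 1 used; per-group cap 3 leaves 2.
Binding limit: min(4, 2) = 2.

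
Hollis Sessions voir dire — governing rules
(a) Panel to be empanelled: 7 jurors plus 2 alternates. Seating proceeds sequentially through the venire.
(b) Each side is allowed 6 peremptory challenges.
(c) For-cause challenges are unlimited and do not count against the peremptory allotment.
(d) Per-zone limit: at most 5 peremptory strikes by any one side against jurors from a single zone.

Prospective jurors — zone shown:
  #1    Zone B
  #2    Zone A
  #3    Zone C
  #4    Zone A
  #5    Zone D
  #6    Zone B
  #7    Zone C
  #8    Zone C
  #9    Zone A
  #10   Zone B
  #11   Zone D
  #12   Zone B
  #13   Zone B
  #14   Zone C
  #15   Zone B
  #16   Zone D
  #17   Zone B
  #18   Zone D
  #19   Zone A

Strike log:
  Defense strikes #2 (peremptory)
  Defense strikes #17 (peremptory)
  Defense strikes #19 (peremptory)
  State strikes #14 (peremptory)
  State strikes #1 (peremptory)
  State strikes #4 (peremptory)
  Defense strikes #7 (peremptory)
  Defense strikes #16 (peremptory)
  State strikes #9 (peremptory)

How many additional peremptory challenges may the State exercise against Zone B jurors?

2

State peremptories so far: #14, #1, #4, #9 — 4 of 6 used, 2 left overall.
Against Zone B: #1 — 1 used; per-zone cap 5 leaves 4.
Binding limit: min(2, 4) = 2.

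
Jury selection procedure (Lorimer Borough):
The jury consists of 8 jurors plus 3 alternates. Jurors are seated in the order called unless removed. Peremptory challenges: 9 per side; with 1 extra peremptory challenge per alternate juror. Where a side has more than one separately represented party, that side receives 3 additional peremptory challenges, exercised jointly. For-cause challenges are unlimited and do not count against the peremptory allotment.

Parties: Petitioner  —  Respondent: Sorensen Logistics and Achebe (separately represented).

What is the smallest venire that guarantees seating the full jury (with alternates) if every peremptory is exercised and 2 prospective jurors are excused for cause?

Seats to fill: 8 + 3 alternates = 11.
Peremptories — Petitioner: 9 + 1×3 = 12; Respondent: 9 + 1×3 + 3 = 15; total 27.
For-cause removals: 2.
Minimum venire: 11 + 27 + 2 = 40.

40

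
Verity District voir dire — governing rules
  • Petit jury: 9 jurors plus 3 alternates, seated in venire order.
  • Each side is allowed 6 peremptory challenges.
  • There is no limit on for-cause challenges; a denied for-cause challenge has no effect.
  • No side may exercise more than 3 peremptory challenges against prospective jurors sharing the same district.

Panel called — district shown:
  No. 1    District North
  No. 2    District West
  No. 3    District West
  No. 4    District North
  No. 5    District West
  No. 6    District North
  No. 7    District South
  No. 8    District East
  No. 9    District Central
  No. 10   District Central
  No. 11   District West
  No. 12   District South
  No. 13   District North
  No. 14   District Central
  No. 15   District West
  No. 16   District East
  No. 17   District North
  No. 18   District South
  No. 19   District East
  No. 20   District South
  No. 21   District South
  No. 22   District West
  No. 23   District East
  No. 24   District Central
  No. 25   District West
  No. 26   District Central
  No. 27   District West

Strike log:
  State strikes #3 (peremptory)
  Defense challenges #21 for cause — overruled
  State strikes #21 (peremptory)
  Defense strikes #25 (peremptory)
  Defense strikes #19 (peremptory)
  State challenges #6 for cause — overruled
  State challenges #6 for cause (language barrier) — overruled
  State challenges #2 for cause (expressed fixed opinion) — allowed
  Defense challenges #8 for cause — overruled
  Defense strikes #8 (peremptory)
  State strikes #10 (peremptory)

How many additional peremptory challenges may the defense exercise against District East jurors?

1

Defense peremptories so far: #25, #19, #8 — 3 of 6 used, 3 left overall.
Against District East: #19, #8 — 2 used; per-district cap 3 leaves 1.
Binding limit: min(3, 1) = 1.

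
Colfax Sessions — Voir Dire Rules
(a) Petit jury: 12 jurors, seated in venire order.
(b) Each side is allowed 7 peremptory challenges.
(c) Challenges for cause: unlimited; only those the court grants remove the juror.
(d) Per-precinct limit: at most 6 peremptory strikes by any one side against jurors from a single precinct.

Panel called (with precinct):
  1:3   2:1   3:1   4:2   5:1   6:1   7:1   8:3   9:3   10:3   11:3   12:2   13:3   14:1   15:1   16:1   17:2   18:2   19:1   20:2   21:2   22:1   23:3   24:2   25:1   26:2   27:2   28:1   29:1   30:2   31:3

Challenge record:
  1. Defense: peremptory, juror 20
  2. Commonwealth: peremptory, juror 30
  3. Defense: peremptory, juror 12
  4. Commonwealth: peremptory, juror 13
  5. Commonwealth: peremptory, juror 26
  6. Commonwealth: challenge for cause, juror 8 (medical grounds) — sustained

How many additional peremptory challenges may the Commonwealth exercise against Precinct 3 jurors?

Commonwealth peremptories so far: #30, #13, #26 — 3 of 7 used, 4 left overall.
Against Precinct 3: #13 — 1 used; per-precinct cap 6 leaves 5.
Binding limit: min(4, 5) = 4.

4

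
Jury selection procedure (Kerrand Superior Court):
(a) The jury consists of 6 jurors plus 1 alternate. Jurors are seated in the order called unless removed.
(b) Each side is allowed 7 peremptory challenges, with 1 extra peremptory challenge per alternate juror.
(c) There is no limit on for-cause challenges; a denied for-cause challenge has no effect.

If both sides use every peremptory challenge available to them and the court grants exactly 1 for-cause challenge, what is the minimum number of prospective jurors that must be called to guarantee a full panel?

Seats to fill: 6 + 1 alternates = 7.
Peremptories: 7 + 1×1 = 8 per side × 2 sides = 16.
For-cause removals: 1.
Minimum venire: 7 + 16 + 1 = 24.

24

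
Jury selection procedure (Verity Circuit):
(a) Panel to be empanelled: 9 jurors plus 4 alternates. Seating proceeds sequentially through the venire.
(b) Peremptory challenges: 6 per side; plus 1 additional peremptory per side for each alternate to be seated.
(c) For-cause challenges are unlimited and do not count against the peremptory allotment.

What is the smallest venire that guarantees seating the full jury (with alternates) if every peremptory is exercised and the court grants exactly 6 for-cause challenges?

Seats to fill: 9 + 4 alternates = 13.
Peremptories: 6 + 1×4 = 10 per side × 2 sides = 20.
For-cause removals: 6.
Minimum venire: 13 + 20 + 6 = 39.

39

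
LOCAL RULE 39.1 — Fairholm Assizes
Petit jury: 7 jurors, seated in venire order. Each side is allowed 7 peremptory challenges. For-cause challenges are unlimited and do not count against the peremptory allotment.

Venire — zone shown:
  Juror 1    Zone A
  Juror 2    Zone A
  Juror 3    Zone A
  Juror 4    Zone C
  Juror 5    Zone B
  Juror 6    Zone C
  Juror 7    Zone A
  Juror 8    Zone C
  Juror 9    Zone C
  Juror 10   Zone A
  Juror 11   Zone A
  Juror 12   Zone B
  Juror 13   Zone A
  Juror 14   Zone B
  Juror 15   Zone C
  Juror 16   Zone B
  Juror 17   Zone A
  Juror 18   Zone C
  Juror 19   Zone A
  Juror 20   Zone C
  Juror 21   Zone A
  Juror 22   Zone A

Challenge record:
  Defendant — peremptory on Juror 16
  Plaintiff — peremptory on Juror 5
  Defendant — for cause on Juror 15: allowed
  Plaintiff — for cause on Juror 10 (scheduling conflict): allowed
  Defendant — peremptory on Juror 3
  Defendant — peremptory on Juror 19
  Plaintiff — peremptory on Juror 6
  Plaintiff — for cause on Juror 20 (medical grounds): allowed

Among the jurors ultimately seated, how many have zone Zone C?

Removed: #3, #5, #6, #10, #15, #16, #19, #20.
Seated jurors 1–7: #1, #2, #4, #7, #8, #9, #11.
Of those, in Zone C: #4, #8, #9 → 3.

3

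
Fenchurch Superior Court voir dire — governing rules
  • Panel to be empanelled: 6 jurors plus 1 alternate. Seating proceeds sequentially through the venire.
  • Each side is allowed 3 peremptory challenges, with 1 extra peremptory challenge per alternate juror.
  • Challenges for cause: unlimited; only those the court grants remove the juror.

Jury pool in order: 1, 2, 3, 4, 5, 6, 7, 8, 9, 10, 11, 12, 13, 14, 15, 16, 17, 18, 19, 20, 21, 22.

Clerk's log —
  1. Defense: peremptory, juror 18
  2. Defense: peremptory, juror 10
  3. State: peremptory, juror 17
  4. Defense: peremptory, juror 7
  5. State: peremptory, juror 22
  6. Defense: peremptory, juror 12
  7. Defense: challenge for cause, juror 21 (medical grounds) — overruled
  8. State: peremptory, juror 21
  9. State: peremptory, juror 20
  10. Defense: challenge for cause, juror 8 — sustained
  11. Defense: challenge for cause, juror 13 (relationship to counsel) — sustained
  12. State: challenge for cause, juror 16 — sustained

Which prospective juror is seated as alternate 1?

Removed: #7, #8, #10, #12, #13, #16, #17, #18, #20, #21, #22.
Seating in order: seats 1–6 → #1, #2, #3, #4, #5, #6; alternates → #9.
So alternate 1 is #9.

9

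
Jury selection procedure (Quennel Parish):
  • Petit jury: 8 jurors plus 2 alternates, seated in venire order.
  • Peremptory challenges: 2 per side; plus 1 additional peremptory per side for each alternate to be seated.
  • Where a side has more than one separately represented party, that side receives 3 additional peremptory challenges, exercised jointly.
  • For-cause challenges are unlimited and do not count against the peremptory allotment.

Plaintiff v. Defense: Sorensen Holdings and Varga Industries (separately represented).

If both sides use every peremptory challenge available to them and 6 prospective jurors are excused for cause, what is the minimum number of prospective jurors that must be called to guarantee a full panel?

Seats to fill: 8 + 2 alternates = 10.
Peremptories — Plaintiff: 2 + 1×2 = 4; Defense: 2 + 1×2 + 3 = 7; total 11.
For-cause removals: 6.
Minimum venire: 10 + 11 + 6 = 27.

27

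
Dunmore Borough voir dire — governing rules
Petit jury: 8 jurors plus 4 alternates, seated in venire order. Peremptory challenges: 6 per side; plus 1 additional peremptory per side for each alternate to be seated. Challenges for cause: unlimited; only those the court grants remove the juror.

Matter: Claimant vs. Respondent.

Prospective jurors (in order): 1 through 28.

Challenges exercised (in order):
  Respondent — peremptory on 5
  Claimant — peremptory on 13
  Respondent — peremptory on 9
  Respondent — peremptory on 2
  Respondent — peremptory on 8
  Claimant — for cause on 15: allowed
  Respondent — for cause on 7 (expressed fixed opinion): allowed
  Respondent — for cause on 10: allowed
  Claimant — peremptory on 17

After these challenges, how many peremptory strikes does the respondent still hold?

Respondent allotment: 6 base + 1 × 4 alternates = 10.
Respondent peremptories used: #5, #9, #2, #8 — 4 (for-cause on #7, #10 don't count).
Remaining: 10 − 4 = 6.

6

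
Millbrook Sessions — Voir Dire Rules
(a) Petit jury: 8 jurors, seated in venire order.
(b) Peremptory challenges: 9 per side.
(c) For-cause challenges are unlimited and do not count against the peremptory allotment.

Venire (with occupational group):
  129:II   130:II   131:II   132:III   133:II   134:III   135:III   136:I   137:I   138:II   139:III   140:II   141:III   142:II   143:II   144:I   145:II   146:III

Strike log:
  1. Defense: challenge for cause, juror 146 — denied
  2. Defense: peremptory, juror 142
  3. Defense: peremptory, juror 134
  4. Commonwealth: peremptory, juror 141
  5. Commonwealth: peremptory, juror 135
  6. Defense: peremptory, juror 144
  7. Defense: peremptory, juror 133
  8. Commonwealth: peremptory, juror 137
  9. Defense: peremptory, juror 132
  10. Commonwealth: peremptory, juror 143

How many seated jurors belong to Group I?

1

Removed: #132, #133, #134, #135, #137, #141, #142, #143, #144.
Seated jurors 1–8: #129, #130, #131, #136, #138, #139, #140, #145.
Of those, in Group I: #136 → 1.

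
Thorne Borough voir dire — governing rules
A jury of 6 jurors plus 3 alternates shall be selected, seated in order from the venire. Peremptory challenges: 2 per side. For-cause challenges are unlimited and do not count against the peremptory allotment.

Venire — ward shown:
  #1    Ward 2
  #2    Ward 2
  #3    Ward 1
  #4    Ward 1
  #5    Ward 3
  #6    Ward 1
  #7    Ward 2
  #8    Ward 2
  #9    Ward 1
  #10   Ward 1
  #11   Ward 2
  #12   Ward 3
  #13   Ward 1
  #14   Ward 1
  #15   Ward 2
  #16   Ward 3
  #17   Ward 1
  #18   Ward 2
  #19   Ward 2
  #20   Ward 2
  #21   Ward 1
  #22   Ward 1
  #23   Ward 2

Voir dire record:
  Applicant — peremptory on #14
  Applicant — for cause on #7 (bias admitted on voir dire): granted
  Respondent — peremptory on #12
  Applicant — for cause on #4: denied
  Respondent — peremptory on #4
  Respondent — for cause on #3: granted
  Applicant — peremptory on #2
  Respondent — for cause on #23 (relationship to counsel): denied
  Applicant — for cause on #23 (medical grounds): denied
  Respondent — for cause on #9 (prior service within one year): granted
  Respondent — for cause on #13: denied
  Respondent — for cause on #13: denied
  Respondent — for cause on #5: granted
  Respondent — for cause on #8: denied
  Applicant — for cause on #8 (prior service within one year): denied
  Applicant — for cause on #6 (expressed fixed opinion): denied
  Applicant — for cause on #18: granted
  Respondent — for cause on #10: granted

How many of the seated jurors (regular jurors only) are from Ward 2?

4

Removed: #2, #3, #4, #5, #7, #9, #10, #12, #14, #18.
Seated jurors 1–6: #1, #6, #8, #11, #13, #15 (alternates #16, #17, #19 not counted).
Of those, in Ward 2: #1, #8, #11, #15 → 4.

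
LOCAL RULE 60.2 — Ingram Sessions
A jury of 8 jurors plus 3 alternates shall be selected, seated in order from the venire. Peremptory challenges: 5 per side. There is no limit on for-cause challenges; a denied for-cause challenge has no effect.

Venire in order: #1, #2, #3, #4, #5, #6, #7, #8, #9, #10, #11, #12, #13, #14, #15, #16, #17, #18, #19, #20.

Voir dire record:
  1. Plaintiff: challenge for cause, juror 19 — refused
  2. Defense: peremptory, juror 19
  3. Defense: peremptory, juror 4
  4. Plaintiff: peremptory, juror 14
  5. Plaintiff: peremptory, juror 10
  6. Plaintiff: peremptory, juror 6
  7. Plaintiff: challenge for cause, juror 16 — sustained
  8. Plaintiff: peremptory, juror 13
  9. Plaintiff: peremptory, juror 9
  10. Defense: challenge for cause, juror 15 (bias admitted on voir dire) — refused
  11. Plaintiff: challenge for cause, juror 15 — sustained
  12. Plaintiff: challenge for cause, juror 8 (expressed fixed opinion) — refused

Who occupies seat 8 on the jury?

12

Removed: #4, #6, #9, #10, #13, #14, #15, #16, #19. (#8 stays — for-cause denied.)
Seating in order: seats 1–8 → #1, #2, #3, #5, #7, #8, #11, #12; alternates → #17, #18, #20.
So seat 8 is #12.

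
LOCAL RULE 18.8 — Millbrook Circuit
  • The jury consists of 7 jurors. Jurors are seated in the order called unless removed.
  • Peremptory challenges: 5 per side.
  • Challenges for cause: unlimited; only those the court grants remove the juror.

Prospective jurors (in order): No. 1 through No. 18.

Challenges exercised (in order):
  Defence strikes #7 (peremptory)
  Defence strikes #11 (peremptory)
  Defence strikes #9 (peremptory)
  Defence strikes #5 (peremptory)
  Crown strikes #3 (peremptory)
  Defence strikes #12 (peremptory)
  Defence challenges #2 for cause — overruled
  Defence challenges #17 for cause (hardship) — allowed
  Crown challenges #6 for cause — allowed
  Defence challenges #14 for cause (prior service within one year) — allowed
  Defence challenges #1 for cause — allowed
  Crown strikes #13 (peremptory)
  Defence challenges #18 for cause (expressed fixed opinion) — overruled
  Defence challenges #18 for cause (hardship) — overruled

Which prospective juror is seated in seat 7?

Removed: #1, #3, #5, #6, #7, #9, #11, #12, #13, #14, #17. (#2, #18 stay — for-cause denied.)
Seating in order: seats 1–7 → #2, #4, #8, #10, #15, #16, #18.
So seat 7 is #18.

18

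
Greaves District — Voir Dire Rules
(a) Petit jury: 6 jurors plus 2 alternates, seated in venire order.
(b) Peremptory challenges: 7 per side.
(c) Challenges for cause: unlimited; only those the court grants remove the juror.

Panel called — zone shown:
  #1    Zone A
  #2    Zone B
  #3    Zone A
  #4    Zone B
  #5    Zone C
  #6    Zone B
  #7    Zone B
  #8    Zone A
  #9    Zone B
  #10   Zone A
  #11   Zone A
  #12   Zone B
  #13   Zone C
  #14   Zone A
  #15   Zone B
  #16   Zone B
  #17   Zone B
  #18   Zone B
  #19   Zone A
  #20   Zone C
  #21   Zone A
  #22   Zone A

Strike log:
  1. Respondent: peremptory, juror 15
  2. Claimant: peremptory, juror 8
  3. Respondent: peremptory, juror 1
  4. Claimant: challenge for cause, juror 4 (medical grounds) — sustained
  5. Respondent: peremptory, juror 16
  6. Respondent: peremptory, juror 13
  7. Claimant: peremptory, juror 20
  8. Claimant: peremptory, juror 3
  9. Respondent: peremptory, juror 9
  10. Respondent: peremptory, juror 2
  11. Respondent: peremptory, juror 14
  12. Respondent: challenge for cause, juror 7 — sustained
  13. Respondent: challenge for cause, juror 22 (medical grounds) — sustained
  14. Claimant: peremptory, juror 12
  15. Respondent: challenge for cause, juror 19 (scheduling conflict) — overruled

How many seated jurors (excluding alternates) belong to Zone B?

Removed: #1, #2, #3, #4, #7, #8, #9, #12, #13, #14, #15, #16, #20, #22.
Seated jurors 1–6: #5, #6, #10, #11, #17, #18 (alternates #19, #21 not counted).
Of those, in Zone B: #6, #17, #18 → 3.

3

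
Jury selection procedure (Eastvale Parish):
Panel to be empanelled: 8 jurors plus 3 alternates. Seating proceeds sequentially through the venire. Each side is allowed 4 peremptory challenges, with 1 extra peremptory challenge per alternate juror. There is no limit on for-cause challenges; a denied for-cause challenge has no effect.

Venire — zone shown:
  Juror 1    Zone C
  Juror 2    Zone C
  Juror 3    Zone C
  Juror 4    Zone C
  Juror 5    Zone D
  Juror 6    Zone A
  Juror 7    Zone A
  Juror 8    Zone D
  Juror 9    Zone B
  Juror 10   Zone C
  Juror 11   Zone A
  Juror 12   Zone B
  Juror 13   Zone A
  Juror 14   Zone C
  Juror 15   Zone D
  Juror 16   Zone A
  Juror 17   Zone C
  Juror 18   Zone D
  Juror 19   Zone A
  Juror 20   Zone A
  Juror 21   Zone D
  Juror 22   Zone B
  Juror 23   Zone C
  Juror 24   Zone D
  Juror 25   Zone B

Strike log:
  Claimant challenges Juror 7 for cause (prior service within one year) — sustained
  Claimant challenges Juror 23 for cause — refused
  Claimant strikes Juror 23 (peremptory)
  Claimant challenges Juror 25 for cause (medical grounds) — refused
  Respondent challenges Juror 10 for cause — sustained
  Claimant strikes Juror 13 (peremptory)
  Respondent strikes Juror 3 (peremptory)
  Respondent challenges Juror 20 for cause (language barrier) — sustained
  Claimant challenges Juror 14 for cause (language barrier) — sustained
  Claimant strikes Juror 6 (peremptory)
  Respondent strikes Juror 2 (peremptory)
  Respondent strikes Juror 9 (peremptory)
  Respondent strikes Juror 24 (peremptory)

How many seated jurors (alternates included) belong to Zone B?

1

Removed: #2, #3, #6, #7, #9, #10, #13, #14, #20, #23, #24.
Seated (11 incl. alternates): #1, #4, #5, #8, #11, #12, #15, #16, #17, #18, #19.
Of those, in Zone B: #12 → 1.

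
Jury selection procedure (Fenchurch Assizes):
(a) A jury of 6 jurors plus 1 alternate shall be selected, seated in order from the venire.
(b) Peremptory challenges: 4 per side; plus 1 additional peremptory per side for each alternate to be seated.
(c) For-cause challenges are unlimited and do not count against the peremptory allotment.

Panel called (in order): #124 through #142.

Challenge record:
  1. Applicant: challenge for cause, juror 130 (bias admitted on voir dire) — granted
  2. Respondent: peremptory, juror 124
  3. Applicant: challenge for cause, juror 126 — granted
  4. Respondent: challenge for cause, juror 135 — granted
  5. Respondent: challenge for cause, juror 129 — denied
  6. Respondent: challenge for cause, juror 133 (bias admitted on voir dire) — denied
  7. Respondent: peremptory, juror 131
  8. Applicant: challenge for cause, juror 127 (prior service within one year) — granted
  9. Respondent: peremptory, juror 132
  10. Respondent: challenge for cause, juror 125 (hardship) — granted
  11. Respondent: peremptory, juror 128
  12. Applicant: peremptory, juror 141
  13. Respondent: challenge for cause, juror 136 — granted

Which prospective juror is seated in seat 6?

139

Removed: #124, #125, #126, #127, #128, #130, #131, #132, #135, #136, #141. (#129, #133 stay — for-cause denied.)
Seating in order: seats 1–6 → #129, #133, #134, #137, #138, #139; alternates → #140.
So seat 6 is #139.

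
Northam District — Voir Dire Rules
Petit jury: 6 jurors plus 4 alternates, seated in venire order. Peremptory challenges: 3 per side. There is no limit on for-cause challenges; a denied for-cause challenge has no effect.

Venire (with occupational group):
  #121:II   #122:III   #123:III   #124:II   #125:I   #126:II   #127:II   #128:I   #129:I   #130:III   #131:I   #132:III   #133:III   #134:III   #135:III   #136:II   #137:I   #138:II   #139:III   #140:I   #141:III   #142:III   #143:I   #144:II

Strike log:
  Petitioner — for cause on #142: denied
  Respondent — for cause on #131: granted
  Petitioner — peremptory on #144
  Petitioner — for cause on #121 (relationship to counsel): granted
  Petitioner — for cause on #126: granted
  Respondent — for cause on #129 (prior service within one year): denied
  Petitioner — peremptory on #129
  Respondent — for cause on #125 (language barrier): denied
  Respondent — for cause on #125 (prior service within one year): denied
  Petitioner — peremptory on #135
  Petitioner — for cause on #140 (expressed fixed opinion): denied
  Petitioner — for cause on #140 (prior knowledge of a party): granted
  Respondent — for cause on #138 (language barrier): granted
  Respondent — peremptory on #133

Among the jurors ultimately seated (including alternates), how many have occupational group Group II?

3

Removed: #121, #126, #129, #131, #133, #135, #138, #140, #144.
Seated (10 incl. alternates): #122, #123, #124, #125, #127, #128, #130, #132, #134, #136.
Of those, in Group II: #124, #127, #136 → 3.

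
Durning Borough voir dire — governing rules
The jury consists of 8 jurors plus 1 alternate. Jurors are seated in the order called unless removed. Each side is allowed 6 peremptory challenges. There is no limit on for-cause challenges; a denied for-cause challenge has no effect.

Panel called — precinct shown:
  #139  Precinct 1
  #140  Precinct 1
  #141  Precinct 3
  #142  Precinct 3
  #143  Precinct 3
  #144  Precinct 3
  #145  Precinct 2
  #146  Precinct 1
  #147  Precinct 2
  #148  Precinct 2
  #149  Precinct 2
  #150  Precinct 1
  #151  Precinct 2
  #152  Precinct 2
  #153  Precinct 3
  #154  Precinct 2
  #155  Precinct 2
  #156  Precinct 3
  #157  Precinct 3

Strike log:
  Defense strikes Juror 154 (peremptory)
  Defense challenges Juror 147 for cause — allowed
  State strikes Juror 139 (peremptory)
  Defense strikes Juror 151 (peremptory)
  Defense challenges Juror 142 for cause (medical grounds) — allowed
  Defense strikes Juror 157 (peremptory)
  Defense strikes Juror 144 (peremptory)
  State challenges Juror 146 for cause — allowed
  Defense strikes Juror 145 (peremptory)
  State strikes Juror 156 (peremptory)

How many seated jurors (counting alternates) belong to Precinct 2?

Removed: #139, #142, #144, #145, #146, #147, #151, #154, #156, #157.
Seated (9 incl. alternates): #140, #141, #143, #148, #149, #150, #152, #153, #155.
Of those, in Precinct 2: #148, #149, #152, #155 → 4.

4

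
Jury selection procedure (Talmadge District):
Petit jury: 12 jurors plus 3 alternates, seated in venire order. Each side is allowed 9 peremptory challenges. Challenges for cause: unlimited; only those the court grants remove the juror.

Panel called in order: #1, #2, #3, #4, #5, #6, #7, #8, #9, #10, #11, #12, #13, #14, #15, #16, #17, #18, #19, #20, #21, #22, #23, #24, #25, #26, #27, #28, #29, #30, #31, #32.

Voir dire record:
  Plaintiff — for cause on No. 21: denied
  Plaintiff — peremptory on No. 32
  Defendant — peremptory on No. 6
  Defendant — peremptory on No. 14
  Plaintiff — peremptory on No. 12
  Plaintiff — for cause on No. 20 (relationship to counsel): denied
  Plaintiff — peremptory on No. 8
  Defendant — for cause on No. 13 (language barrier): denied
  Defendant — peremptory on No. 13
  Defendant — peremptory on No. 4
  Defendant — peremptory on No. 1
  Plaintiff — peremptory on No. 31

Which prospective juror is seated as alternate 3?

22

Removed: #1, #4, #6, #8, #12, #13, #14, #31, #32. (#20, #21 stay — for-cause denied.)
Seating in order: seats 1–12 → #2, #3, #5, #7, #9, #10, #11, #15, #16, #17, #18, #19; alternates → #20, #21, #22.
So alternate 3 is #22.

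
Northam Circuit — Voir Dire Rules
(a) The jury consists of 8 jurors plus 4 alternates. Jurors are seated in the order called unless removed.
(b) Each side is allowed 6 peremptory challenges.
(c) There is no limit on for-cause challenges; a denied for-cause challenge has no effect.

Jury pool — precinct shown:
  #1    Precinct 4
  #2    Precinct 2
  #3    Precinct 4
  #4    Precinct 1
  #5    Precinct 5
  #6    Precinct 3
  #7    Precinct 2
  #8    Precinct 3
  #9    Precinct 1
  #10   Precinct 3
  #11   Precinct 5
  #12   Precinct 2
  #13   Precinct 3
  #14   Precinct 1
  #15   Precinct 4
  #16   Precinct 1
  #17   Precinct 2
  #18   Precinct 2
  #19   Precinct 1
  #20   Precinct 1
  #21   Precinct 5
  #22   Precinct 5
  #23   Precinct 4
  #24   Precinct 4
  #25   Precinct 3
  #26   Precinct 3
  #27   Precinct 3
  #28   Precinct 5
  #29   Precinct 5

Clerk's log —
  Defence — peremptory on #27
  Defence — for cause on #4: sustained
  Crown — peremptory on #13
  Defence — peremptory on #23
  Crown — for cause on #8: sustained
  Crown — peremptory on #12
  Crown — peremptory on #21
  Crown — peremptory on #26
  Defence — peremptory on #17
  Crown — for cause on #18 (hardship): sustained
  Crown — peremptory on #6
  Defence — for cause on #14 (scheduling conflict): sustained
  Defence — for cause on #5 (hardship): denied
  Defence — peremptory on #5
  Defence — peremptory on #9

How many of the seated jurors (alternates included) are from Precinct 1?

Removed: #4, #5, #6, #8, #9, #12, #13, #14, #17, #18, #21, #23, #26, #27.
Seated (12 incl. alternates): #1, #2, #3, #7, #10, #11, #15, #16, #19, #20, #22, #24.
Of those, in Precinct 1: #16, #19, #20 → 3.

3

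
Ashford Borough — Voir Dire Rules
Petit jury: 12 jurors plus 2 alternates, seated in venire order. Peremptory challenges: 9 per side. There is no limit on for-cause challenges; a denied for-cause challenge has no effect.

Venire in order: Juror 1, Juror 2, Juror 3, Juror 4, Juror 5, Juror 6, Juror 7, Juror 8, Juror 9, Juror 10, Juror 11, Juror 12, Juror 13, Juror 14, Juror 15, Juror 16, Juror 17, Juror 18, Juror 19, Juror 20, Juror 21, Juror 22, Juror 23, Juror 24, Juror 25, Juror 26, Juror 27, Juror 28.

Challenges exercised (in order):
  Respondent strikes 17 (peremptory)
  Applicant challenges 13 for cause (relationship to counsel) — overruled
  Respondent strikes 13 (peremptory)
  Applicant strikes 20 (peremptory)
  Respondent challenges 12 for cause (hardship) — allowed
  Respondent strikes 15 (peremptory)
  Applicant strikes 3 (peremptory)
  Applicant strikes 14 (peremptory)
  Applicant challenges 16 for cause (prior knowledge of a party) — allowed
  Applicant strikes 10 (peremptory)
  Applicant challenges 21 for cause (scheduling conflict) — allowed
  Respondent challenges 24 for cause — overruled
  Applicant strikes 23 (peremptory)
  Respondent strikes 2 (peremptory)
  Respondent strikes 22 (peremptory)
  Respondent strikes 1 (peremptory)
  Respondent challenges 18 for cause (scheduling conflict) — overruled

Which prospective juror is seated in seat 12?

26

Removed: #1, #2, #3, #10, #12, #13, #14, #15, #16, #17, #20, #21, #22, #23. (#18, #24 stay — for-cause denied.)
Filling seats in venire order through position 12: #4, #5, #6, #7, #8, #9, #11, #18, #19, #24, #25, #26.
So seat 12 is #26.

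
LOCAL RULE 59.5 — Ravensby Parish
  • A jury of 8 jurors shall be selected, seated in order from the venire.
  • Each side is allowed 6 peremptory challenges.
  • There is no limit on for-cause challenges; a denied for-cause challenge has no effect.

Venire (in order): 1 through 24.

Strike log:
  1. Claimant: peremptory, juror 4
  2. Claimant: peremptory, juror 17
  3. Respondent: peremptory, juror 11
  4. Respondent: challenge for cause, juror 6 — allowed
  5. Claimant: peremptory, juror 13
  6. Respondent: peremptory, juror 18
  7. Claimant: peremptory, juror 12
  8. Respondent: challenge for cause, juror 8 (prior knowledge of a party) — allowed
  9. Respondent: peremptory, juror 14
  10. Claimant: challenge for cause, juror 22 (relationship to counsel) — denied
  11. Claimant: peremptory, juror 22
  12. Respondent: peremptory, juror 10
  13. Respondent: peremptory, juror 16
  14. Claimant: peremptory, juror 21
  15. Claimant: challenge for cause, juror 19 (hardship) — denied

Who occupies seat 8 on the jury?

19

Removed: #4, #6, #8, #10, #11, #12, #13, #14, #16, #17, #18, #21, #22. (#19 stays — for-cause denied.)
Seating in order: seats 1–8 → #1, #2, #3, #5, #7, #9, #15, #19.
So seat 8 is #19.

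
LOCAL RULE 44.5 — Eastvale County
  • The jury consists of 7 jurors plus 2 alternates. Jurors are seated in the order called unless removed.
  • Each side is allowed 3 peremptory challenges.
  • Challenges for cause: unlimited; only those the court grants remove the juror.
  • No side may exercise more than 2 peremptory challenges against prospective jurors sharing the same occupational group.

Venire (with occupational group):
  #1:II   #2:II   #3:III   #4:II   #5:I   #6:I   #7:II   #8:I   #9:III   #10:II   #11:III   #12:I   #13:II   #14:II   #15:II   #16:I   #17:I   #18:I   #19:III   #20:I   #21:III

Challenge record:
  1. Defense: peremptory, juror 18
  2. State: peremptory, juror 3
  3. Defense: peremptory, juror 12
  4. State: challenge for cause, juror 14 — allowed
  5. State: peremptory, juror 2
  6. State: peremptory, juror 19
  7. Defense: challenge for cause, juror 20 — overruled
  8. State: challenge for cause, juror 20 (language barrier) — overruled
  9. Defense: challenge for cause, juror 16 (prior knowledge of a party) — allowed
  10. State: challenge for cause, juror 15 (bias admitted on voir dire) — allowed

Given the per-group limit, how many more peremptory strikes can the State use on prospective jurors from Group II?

State peremptories so far: #3, #2, #19 — 3 of 3 used, 0 left overall.
Against Group II: #2 — 1 used; per-group cap 2 leaves 1.
Binding limit: min(0, 1) = 0.

0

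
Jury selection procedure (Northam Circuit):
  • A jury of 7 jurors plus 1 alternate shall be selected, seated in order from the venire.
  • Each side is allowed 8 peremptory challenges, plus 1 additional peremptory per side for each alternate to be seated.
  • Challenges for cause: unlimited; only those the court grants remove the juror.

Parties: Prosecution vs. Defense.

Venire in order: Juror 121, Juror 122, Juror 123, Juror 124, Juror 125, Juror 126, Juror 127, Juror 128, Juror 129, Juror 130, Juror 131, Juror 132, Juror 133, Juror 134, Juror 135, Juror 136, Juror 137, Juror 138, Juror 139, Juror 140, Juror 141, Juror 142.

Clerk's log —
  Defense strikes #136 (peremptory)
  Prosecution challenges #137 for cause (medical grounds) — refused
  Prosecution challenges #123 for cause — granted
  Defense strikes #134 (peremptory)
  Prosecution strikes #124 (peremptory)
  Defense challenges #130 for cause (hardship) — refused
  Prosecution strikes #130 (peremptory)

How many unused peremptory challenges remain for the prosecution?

Prosecution allotment: 8 base + 1 × 1 alternate = 9.
Prosecution peremptories used: #124, #130 — 2 (for-cause on #137, #123 don't count).
Remaining: 9 − 2 = 7.

7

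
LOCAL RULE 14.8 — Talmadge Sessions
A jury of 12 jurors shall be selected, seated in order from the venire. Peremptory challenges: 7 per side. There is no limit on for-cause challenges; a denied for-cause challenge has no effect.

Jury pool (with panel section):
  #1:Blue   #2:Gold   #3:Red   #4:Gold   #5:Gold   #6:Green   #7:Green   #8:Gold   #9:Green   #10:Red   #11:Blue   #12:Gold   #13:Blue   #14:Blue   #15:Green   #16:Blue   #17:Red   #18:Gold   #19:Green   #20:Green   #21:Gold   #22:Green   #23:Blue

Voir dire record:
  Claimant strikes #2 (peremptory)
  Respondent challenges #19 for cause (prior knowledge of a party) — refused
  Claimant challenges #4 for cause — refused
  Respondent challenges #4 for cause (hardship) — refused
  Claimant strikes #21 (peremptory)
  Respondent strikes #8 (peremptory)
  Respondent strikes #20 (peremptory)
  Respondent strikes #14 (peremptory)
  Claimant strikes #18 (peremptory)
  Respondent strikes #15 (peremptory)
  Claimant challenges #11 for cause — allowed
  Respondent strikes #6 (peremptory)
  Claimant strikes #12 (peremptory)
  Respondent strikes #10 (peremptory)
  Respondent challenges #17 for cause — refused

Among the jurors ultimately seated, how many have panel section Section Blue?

Removed: #2, #6, #8, #10, #11, #12, #14, #15, #18, #20, #21.
Seated jurors 1–12: #1, #3, #4, #5, #7, #9, #13, #16, #17, #19, #22, #23.
Of those, in Section Blue: #1, #13, #16, #23 → 4.

4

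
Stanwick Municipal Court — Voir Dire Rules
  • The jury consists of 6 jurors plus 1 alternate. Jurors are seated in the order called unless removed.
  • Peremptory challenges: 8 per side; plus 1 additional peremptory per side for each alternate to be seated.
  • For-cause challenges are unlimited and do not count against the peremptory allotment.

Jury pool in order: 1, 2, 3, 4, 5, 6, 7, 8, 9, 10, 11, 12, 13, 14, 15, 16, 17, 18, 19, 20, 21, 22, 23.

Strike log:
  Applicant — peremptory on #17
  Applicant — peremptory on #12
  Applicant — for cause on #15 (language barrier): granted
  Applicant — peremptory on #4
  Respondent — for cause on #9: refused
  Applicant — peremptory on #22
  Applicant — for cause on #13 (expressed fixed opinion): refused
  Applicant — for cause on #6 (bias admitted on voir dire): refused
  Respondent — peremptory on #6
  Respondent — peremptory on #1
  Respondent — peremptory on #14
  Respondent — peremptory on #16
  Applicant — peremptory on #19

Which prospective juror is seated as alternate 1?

10

Removed: #1, #4, #6, #12, #14, #15, #16, #17, #19, #22. (#9, #13 stay — for-cause denied.)
Filling seats in venire order through position 7: #2, #3, #5, #7, #8, #9, #10.
So alternate 1 is #10.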